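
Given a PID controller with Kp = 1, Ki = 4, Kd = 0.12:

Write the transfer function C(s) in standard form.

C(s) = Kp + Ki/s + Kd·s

Substituting values: C(s) = 1 + 4/s + 0.12s = (0.12s² + s + 4)/s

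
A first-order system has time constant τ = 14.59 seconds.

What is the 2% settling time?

For first-order system, 2% settling time ≈ 4τ = 4 × 14.59 = 58.36 s.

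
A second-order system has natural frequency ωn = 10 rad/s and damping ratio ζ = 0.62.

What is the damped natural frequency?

ωd = ωn√(1 - ζ²) = 10√(1 - 0.62²) = 7.85 rad/s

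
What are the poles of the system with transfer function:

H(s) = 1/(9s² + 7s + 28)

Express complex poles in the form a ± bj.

Discriminant = 7² - 4×9×28 = 49 - 1008 = -959 < 0, so the poles are a complex conjugate pair s = (-7 ± j√959)/(2×9). Real part = -7/(2×9) = -7/18 ≈ -0.3889; imaginary part = ±√959/(2×9) ≈ 1.7204. Poles: s = -0.3889 ± 1.7204j.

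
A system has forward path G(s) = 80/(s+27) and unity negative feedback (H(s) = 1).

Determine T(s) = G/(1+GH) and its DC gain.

T(s) = G/(1+GH) = [80/(s+27)] / [1 + 80/(s+27)] = 80/(s+27+80) = 80/(s+107). DC gain = 80/107 = 0.7477.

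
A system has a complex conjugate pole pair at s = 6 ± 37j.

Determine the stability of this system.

Real part of poles is 6 (> 0, right half-plane). Unstable.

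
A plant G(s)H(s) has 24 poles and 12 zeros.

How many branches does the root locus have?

Root locus has n branches where n = number of poles = 24.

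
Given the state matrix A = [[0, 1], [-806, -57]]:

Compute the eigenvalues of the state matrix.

det(A - λI) = λ² - (-57)λ + 806 = (λ - (-26))(λ - (-31)). Eigenvalues: -26, -31.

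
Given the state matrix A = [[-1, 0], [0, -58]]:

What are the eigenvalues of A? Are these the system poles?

For diagonal matrix, eigenvalues are diagonal entries: λ₁ = -1, λ₂ = -58. Eigenvalues of A = system poles.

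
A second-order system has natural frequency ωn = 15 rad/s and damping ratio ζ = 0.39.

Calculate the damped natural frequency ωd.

ωd = ωn√(1 - ζ²) = 15√(1 - 0.39²) = 13.81 rad/s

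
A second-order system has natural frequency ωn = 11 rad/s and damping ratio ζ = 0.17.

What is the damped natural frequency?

ωd = ωn√(1 - ζ²) = 11√(1 - 0.17²) = 10.84 rad/s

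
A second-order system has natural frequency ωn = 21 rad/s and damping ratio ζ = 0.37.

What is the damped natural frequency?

ωd = ωn√(1 - ζ²) = 21√(1 - 0.37²) = 19.51 rad/s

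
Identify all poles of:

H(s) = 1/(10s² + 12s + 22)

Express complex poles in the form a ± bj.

Discriminant = 12² - 4×10×22 = 144 - 880 = -736 < 0, so the poles are a complex conjugate pair s = (-12 ± j√736)/(2×10). Real part = -12/(2×10) = -12/20 = -0.6; imaginary part = ±√736/(2×10) ≈ 1.3565. Poles: s = -0.6 ± 1.3565j.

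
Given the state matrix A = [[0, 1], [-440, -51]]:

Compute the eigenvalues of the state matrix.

det(A - λI) = λ² - (-51)λ + 440 = (λ - (-11))(λ - (-40)). Eigenvalues: -11, -40.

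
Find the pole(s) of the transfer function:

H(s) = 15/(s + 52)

Pole is where denominator = 0: s + 52 = 0, so s = -52.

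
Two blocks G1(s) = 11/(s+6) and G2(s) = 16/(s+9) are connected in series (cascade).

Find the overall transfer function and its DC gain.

Series: multiply transfer functions. G_eq = 11/(s+6) × 16/(s+9) = 176/((s+6)(s+9)). DC gain = 176/(6×9) = 3.2593.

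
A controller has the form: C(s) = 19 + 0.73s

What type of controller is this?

This is a Proportional-Derivative (PD) controller.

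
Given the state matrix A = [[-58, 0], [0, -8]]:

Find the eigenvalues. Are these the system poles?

For diagonal matrix, eigenvalues are diagonal entries: λ₁ = -58, λ₂ = -8. Eigenvalues of A = system poles.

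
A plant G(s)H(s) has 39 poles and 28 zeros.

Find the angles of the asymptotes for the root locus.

n - m = 39 - 28 = 11. Angles: θk = (2k + 1)·180°/11 = 16.36°, 49.09°, 81.82°, 114.55°, 147.27°, 180°, 212.73°, 245.45°, 278.18°, 310.91°, 343.64°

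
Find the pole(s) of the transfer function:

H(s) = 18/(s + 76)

Pole is where denominator = 0: s + 76 = 0, so s = -76.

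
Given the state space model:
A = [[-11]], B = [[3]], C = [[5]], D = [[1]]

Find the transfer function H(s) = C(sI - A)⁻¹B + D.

(sI - A)⁻¹ = 1/(s + 11). H(s) = 5×3/(s + 11) + 1 = (s + 26)/(s + 11).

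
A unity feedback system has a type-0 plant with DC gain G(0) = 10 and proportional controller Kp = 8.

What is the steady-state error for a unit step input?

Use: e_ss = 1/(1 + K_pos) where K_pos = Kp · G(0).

K_pos = Kp · G(0) = 8 × 10 = 80. e_ss = 1/(1 + 80) = 0.0123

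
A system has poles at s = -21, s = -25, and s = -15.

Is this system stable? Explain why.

All poles are in the left half-plane. System is stable.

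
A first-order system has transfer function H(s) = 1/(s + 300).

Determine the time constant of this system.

For H(s) = 1/(s + 1/τ), the pole is at -1/τ = -300, so τ = 1/300 = 0.0033 s.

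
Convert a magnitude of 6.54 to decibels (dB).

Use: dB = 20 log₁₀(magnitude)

dB = 20 log₁₀(6.54) = 16.3 dB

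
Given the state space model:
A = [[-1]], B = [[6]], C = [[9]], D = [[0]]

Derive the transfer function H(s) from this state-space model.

(sI - A)⁻¹ = 1/(s + 1). H(s) = 9 × 6/(s + 1) + 0 = 54/(s + 1).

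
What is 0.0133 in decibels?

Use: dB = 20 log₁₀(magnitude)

dB = 20 log₁₀(0.0133) = -37.5 dB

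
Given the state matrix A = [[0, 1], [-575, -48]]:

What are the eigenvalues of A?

det(A - λI) = λ² - (-48)λ + 575 = (λ - (-25))(λ - (-23)). Eigenvalues: -25, -23.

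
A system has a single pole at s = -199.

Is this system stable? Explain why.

Pole at s = -199 is in the left half-plane. Stable.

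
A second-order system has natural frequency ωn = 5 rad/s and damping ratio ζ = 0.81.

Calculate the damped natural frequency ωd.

ωd = ωn√(1 - ζ²) = 5√(1 - 0.81²) = 2.93 rad/s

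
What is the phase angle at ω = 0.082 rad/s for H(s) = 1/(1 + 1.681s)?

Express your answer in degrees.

Phase = -arctan(ωτ) = -arctan(0.082 × 1.681) = -7.8°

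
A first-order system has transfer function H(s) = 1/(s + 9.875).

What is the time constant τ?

For H(s) = 1/(s + 1/τ), the pole is at -1/τ = -9.875, so τ = 1/9.875 = 0.1013 s.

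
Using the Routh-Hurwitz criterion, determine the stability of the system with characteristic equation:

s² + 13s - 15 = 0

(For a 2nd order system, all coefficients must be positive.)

Coefficients: 1, 13, -15. c=-15 not positive, so system is unstable.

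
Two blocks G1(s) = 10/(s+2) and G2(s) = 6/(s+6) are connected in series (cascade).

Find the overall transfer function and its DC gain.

Series: multiply transfer functions. G_eq = 10/(s+2) × 6/(s+6) = 60/((s+2)(s+6)). DC gain = 60/(2×6) = 5.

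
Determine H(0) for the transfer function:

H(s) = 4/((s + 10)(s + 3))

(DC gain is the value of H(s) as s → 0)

DC gain = H(0) = 4/(10 × 3) = 4/30 = 0.1333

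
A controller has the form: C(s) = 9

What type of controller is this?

This is a Proportional (P) controller.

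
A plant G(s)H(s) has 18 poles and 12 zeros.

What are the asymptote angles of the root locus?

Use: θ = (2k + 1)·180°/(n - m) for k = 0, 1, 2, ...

n - m = 18 - 12 = 6. Angles: θk = (2k + 1)·180°/6 = 30°, 90°, 150°, 210°, 270°, 330°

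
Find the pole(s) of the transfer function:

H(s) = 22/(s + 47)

Pole is where denominator = 0: s + 47 = 0, so s = -47.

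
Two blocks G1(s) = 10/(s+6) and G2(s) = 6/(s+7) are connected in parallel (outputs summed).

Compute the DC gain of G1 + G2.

Parallel: G_eq = G1 + G2. DC gain = G1(0) + G2(0) = 10/6 + 6/7 = 1.6667 + 0.8571 = 2.5238.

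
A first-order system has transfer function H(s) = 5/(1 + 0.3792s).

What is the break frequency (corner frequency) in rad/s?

Corner frequency = 1/τ = 1/0.3792 = 2.637 rad/s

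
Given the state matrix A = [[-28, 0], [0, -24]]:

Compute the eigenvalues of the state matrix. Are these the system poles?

For diagonal matrix, eigenvalues are diagonal entries: λ₁ = -28, λ₂ = -24. Eigenvalues of A = system poles.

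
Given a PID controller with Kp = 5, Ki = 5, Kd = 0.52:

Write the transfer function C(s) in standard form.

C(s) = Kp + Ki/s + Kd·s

Substituting values: C(s) = 5 + 5/s + 0.52s = (0.52s² + 5s + 5)/s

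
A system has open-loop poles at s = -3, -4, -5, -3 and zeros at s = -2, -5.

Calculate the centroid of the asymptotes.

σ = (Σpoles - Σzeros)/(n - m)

σ = (Σpoles - Σzeros)/(n - m) = (-15 - (-7))/(4 - 2) = -8/2 = -4.0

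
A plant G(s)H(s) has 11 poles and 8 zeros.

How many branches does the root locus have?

Root locus has n branches where n = number of poles = 11.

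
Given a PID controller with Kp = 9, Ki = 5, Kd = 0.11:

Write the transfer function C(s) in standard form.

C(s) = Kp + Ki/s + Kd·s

Substituting values: C(s) = 9 + 5/s + 0.11s = (0.11s² + 9s + 5)/s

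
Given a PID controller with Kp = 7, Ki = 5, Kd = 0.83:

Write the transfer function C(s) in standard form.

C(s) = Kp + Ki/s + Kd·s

Substituting values: C(s) = 7 + 5/s + 0.83s = (0.83s² + 7s + 5)/s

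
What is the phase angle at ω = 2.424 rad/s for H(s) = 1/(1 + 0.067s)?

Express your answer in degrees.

Phase = -arctan(ωτ) = -arctan(2.424 × 0.067) = -9.2°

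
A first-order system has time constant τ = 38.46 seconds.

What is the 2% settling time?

For first-order system, 2% settling time ≈ 4τ = 4 × 38.46 = 153.84 s.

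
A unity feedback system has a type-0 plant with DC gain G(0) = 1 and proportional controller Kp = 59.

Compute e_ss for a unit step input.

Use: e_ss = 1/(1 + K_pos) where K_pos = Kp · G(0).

K_pos = Kp · G(0) = 59 × 1 = 59. e_ss = 1/(1 + 59) = 0.0167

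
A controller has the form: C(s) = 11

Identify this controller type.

This is a Proportional (P) controller.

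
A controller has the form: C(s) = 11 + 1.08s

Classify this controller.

This is a Proportional-Derivative (PD) controller.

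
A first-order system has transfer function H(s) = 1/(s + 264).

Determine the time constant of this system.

For H(s) = 1/(s + 1/τ), the pole is at -1/τ = -264, so τ = 1/264 = 0.0038 s.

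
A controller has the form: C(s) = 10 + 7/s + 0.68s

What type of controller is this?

This is a Proportional-Integral-Derivative (PID) controller.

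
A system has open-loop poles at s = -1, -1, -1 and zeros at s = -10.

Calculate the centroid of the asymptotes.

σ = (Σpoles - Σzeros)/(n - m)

σ = (Σpoles - Σzeros)/(n - m) = (-3 - (-10))/(3 - 1) = 7/2 = 3.5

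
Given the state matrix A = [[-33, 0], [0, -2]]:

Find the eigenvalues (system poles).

For diagonal matrix, eigenvalues are diagonal entries: λ₁ = -33, λ₂ = -2.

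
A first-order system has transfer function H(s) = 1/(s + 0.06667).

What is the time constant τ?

For H(s) = 1/(s + 1/τ), the pole is at -1/τ = -0.06667, so τ = 1/0.06667 = 15 s.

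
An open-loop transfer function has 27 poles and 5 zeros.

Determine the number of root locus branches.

Root locus has n branches where n = number of poles = 27.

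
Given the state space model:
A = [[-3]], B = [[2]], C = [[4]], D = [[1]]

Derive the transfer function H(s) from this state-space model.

(sI - A)⁻¹ = 1/(s + 3). H(s) = 4×2/(s + 3) + 1 = (s + 11)/(s + 3).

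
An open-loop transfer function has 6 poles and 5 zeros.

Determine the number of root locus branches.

Root locus has n branches where n = number of poles = 6.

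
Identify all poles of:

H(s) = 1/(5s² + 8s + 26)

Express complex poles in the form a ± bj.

Discriminant = 8² - 4×5×26 = 64 - 520 = -456 < 0, so the poles are a complex conjugate pair s = (-8 ± j√456)/(2×5). Real part = -8/(2×5) = -8/10 = -0.8; imaginary part = ±√456/(2×5) ≈ 2.1354. Poles: s = -0.8 ± 2.1354j.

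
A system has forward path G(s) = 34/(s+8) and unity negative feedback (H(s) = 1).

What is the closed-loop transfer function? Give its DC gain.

T(s) = G/(1+GH) = [34/(s+8)] / [1 + 34/(s+8)] = 34/(s+8+34) = 34/(s+42). DC gain = 34/42 = 0.8095.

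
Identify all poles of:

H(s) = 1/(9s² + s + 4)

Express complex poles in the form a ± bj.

Discriminant = 1² - 4×9×4 = 1 - 144 = -143 < 0, so the poles are a complex conjugate pair s = (-1 ± j√143)/(2×9). Real part = -1/(2×9) = -1/18 ≈ -0.0556; imaginary part = ±√143/(2×9) ≈ 0.6643. Poles: s = -0.0556 ± 0.6643j.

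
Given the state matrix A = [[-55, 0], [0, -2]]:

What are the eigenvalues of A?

For diagonal matrix, eigenvalues are diagonal entries: λ₁ = -55, λ₂ = -2.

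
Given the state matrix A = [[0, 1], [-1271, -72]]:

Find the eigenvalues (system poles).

det(A - λI) = λ² - (-72)λ + 1271 = (λ - (-31))(λ - (-41)). Eigenvalues: -31, -41.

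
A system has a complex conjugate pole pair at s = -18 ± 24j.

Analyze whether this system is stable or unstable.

Real part of poles is -18 (< 0, left half-plane). Stable.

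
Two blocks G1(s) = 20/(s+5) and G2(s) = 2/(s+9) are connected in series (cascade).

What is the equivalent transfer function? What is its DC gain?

Series: multiply transfer functions. G_eq = 20/(s+5) × 2/(s+9) = 40/((s+5)(s+9)). DC gain = 40/(5×9) = 0.8889.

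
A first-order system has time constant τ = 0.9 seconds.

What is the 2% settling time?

For first-order system, 2% settling time ≈ 4τ = 4 × 0.9 = 3.6 s.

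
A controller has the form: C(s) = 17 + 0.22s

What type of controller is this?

This is a Proportional-Derivative (PD) controller.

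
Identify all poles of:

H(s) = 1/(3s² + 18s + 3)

Discriminant = 18² - 4×3×3 = 324 - 36 = 288 > 0, so two distinct real poles. Using quadratic formula: s = (-18 ± √288)/(2×3) = (-18 ± √288)/6, with √288 ≈ 16.9706. s₁ ≈ -0.1716, s₂ ≈ -5.8284. Poles: s₁ = -0.1716, s₂ = -5.8284.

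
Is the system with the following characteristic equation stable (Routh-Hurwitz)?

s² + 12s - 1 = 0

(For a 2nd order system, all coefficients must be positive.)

Coefficients: 1, 12, -1. c=-1 not positive, so system is unstable.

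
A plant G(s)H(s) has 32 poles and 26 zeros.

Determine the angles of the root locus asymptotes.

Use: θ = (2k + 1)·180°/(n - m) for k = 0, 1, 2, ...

n - m = 32 - 26 = 6. Angles: θk = (2k + 1)·180°/6 = 30°, 90°, 150°, 210°, 270°, 330°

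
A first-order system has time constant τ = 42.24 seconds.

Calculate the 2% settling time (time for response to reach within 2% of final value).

For first-order system, 2% settling time ≈ 4τ = 4 × 42.24 = 168.96 s.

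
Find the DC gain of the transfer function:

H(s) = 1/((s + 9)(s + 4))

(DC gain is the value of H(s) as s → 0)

DC gain = H(0) = 1/(9 × 4) = 1/36 = 0.0278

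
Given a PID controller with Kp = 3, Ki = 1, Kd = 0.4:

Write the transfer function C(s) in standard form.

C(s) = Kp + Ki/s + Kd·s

Substituting values: C(s) = 3 + 1/s + 0.4s = (0.4s² + 3s + 1)/s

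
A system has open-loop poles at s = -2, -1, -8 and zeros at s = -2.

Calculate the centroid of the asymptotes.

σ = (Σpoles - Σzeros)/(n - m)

σ = (Σpoles - Σzeros)/(n - m) = (-11 - (-2))/(3 - 1) = -9/2 = -4.5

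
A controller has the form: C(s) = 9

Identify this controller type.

This is a Proportional (P) controller.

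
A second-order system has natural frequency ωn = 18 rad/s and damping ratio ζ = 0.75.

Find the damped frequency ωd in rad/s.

ωd = ωn√(1 - ζ²) = 18√(1 - 0.75²) = 11.91 rad/s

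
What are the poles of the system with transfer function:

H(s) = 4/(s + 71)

Pole is where denominator = 0: s + 71 = 0, so s = -71.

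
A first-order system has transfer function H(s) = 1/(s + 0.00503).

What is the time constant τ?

For H(s) = 1/(s + 1/τ), the pole is at -1/τ = -0.00503, so τ = 1/0.00503 = 198.8 s.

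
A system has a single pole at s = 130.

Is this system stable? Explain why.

Pole at s = 130 is in the right half-plane. Unstable.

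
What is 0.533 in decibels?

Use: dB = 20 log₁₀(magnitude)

dB = 20 log₁₀(0.533) = -5.5 dB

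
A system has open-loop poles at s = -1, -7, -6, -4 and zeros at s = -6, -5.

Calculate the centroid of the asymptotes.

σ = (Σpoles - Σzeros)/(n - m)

σ = (Σpoles - Σzeros)/(n - m) = (-18 - (-11))/(4 - 2) = -7/2 = -3.5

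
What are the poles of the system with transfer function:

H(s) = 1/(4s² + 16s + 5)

Discriminant = 16² - 4×4×5 = 256 - 80 = 176 > 0, so two distinct real poles. Using quadratic formula: s = (-16 ± √176)/(2×4) = (-16 ± √176)/8, with √176 ≈ 13.2665. s₁ ≈ -0.3417, s₂ ≈ -3.6583. Poles: s₁ = -0.3417, s₂ = -3.6583.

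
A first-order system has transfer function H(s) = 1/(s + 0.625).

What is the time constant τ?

For H(s) = 1/(s + 1/τ), the pole is at -1/τ = -0.625, so τ = 1/0.625 = 1.6 s.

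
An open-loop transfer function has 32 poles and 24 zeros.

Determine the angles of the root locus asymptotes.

n - m = 32 - 24 = 8. Angles: θk = (2k + 1)·180°/8 = 22.5°, 67.5°, 112.5°, 157.5°, 202.5°, 247.5°, 292.5°, 337.5°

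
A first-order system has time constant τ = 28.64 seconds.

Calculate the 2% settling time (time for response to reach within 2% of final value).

For first-order system, 2% settling time ≈ 4τ = 4 × 28.64 = 114.56 s.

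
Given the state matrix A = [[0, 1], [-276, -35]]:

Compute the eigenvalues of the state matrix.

det(A - λI) = λ² - (-35)λ + 276 = (λ - (-23))(λ - (-12)). Eigenvalues: -23, -12.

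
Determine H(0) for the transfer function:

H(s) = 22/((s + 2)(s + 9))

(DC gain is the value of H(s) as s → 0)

DC gain = H(0) = 22/(2 × 9) = 22/18 = 1.2222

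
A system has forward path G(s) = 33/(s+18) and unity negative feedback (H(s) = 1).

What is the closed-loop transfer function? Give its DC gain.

T(s) = G/(1+GH) = [33/(s+18)] / [1 + 33/(s+18)] = 33/(s+18+33) = 33/(s+51). DC gain = 33/51 = 0.6471.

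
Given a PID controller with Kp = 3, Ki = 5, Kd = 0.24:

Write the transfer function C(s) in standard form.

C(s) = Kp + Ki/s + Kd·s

Substituting values: C(s) = 3 + 5/s + 0.24s = (0.24s² + 3s + 5)/s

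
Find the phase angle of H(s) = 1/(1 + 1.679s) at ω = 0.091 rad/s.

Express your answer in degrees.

Phase = -arctan(ωτ) = -arctan(0.091 × 1.679) = -8.7°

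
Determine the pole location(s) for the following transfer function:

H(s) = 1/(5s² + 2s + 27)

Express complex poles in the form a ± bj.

Discriminant = 2² - 4×5×27 = 4 - 540 = -536 < 0, so the poles are a complex conjugate pair s = (-2 ± j√536)/(2×5). Real part = -2/(2×5) = -2/10 = -0.2; imaginary part = ±√536/(2×5) ≈ 2.3152. Poles: s = -0.2 ± 2.3152j.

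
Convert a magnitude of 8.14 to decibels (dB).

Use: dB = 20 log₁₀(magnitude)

dB = 20 log₁₀(8.14) = 18.2 dB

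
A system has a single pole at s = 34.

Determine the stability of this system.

Pole at s = 34 is in the right half-plane. Unstable.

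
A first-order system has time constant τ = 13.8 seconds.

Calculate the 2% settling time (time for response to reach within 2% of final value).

For first-order system, 2% settling time ≈ 4τ = 4 × 13.8 = 55.2 s.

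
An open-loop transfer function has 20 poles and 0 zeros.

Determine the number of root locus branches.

Root locus has n branches where n = number of poles = 20.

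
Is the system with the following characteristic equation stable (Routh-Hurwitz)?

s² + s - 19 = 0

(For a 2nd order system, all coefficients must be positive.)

Coefficients: 1, 1, -19. c=-19 not positive, so system is unstable.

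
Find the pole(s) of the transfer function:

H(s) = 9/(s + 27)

Pole is where denominator = 0: s + 27 = 0, so s = -27.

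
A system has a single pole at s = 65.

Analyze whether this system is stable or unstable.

Pole at s = 65 is in the right half-plane. Unstable.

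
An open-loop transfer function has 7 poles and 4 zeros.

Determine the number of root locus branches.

Root locus has n branches where n = number of poles = 7.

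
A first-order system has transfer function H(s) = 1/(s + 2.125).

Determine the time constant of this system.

For H(s) = 1/(s + 1/τ), the pole is at -1/τ = -2.125, so τ = 1/2.125 = 0.4706 s.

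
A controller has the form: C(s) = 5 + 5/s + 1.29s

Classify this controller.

This is a Proportional-Integral-Derivative (PID) controller.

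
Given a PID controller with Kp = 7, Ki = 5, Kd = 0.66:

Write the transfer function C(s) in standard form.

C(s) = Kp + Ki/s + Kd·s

Substituting values: C(s) = 7 + 5/s + 0.66s = (0.66s² + 7s + 5)/s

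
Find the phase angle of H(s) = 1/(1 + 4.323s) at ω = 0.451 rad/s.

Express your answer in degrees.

Phase = -arctan(ωτ) = -arctan(0.451 × 4.323) = -62.8°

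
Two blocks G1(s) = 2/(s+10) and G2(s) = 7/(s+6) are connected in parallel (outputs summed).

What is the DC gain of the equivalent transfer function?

Parallel: G_eq = G1 + G2. DC gain = G1(0) + G2(0) = 2/10 + 7/6 = 0.2 + 1.1667 = 1.3667.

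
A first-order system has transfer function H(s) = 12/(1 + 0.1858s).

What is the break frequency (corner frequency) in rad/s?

Corner frequency = 1/τ = 1/0.1858 = 5.382 rad/s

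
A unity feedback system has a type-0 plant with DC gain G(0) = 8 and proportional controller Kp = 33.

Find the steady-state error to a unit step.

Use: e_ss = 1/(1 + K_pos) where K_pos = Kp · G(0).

K_pos = Kp · G(0) = 33 × 8 = 264. e_ss = 1/(1 + 264) = 0.0038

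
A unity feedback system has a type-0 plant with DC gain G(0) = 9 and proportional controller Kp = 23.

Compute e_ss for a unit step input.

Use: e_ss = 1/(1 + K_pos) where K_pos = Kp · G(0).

K_pos = Kp · G(0) = 23 × 9 = 207. e_ss = 1/(1 + 207) = 0.0048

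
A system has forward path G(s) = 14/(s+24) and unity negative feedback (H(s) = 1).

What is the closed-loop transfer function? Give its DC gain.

T(s) = G/(1+GH) = [14/(s+24)] / [1 + 14/(s+24)] = 14/(s+24+14) = 14/(s+38). DC gain = 14/38 = 0.3684.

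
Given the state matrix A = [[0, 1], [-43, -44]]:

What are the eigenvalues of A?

det(A - λI) = λ² - (-44)λ + 43 = (λ - (-43))(λ - (-1)). Eigenvalues: -43, -1.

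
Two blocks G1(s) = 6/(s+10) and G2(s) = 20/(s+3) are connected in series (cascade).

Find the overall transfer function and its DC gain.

Series: multiply transfer functions. G_eq = 6/(s+10) × 20/(s+3) = 120/((s+10)(s+3)). DC gain = 120/(10×3) = 4.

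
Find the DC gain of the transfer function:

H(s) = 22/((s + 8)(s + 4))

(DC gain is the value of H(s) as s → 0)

DC gain = H(0) = 22/(8 × 4) = 22/32 = 0.6875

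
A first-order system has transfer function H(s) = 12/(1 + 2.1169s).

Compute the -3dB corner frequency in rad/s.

Corner frequency = 1/τ = 1/2.1169 = 0.472 rad/s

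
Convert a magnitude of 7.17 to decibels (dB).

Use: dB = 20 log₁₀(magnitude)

dB = 20 log₁₀(7.17) = 17.1 dB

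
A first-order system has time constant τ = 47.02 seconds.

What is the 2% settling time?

For first-order system, 2% settling time ≈ 4τ = 4 × 47.02 = 188.08 s.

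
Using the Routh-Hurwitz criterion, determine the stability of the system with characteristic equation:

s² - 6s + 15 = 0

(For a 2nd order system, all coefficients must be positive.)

Coefficients: 1, -6, 15. b=-6 not positive, so system is unstable.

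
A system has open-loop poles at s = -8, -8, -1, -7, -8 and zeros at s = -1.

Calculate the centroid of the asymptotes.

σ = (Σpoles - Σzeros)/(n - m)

σ = (Σpoles - Σzeros)/(n - m) = (-32 - (-1))/(5 - 1) = -31/4 = -7.75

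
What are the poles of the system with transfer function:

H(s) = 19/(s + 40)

Pole is where denominator = 0: s + 40 = 0, so s = -40.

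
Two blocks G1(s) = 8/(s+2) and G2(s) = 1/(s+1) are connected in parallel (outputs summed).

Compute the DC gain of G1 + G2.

Parallel: G_eq = G1 + G2. DC gain = G1(0) + G2(0) = 8/2 + 1/1 = 4 + 1 = 5.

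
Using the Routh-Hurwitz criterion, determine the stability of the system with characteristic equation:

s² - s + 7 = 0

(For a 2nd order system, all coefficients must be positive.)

Coefficients: 1, -1, 7. b=-1 not positive, so system is unstable.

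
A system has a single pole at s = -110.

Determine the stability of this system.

Pole at s = -110 is in the left half-plane. Stable.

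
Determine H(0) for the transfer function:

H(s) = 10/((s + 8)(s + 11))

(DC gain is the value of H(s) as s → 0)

DC gain = H(0) = 10/(8 × 11) = 10/88 = 0.1136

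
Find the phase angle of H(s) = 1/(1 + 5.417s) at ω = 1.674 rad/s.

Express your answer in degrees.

Phase = -arctan(ωτ) = -arctan(1.674 × 5.417) = -83.7°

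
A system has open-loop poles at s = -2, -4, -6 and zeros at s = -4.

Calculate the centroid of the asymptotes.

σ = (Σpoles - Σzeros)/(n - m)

σ = (Σpoles - Σzeros)/(n - m) = (-12 - (-4))/(3 - 1) = -8/2 = -4.0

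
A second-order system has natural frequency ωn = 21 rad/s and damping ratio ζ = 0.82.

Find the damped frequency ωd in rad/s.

ωd = ωn√(1 - ζ²) = 21√(1 - 0.82²) = 12.02 rad/s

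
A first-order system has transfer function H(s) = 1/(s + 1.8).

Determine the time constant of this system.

For H(s) = 1/(s + 1/τ), the pole is at -1/τ = -1.8, so τ = 1/1.8 = 0.5556 s.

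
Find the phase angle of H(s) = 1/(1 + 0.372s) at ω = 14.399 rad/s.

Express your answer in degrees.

Phase = -arctan(ωτ) = -arctan(14.399 × 0.372) = -79.4°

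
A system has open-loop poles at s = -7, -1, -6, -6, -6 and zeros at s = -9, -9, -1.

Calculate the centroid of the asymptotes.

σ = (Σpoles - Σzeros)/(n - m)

σ = (Σpoles - Σzeros)/(n - m) = (-26 - (-19))/(5 - 3) = -7/2 = -3.5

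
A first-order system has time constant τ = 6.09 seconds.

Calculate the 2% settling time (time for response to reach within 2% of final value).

For first-order system, 2% settling time ≈ 4τ = 4 × 6.09 = 24.36 s.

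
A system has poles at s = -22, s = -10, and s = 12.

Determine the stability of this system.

Pole(s) at s = 12 are not in the left half-plane. System is unstable.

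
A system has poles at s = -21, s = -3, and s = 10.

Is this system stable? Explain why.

Pole(s) at s = 10 are not in the left half-plane. System is unstable.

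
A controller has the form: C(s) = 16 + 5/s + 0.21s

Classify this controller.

This is a Proportional-Integral-Derivative (PID) controller.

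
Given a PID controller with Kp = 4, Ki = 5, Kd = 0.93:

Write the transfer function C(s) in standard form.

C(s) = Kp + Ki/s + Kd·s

Substituting values: C(s) = 4 + 5/s + 0.93s = (0.93s² + 4s + 5)/s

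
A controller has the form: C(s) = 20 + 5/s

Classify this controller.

This is a Proportional-Integral (PI) controller.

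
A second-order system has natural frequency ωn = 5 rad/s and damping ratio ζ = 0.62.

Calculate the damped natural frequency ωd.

ωd = ωn√(1 - ζ²) = 5√(1 - 0.62²) = 3.92 rad/s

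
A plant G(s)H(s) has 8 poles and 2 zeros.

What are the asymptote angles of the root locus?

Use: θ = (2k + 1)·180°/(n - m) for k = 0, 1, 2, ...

n - m = 8 - 2 = 6. Angles: θk = (2k + 1)·180°/6 = 30°, 90°, 150°, 210°, 270°, 330°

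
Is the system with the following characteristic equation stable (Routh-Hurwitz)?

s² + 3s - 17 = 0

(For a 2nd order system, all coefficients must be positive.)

Coefficients: 1, 3, -17. c=-17 not positive, so system is unstable.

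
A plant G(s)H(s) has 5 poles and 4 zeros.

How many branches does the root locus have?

Root locus has n branches where n = number of poles = 5.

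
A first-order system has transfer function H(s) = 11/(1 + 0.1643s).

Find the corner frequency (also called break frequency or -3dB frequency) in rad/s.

Corner frequency = 1/τ = 1/0.1643 = 6.086 rad/s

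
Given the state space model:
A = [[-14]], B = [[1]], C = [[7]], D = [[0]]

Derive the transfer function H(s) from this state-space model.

(sI - A)⁻¹ = 1/(s + 14). H(s) = 7 × 1/(s + 14) + 0 = 7/(s + 14).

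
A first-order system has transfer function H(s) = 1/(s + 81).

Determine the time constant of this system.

For H(s) = 1/(s + 1/τ), the pole is at -1/τ = -81, so τ = 1/81 = 0.0123 s.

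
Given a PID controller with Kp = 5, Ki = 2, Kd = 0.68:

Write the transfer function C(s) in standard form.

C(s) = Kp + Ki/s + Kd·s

Substituting values: C(s) = 5 + 2/s + 0.68s = (0.68s² + 5s + 2)/s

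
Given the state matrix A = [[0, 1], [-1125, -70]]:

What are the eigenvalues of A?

det(A - λI) = λ² - (-70)λ + 1125 = (λ - (-25))(λ - (-45)). Eigenvalues: -25, -45.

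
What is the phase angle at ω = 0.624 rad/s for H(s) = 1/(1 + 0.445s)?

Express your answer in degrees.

Phase = -arctan(ωτ) = -arctan(0.624 × 0.445) = -15.5°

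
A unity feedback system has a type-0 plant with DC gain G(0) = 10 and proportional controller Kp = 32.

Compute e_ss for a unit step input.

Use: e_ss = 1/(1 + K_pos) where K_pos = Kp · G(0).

K_pos = Kp · G(0) = 32 × 10 = 320. e_ss = 1/(1 + 320) = 0.0031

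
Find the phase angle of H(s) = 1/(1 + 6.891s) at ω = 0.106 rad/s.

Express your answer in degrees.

Phase = -arctan(ωτ) = -arctan(0.106 × 6.891) = -36.1°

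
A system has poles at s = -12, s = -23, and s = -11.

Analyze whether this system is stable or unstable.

All poles are in the left half-plane. System is stable.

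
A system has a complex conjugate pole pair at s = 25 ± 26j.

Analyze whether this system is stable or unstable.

Real part of poles is 25 (> 0, right half-plane). Unstable.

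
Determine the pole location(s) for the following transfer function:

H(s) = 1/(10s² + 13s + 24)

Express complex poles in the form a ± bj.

Discriminant = 13² - 4×10×24 = 169 - 960 = -791 < 0, so the poles are a complex conjugate pair s = (-13 ± j√791)/(2×10). Real part = -13/(2×10) = -13/20 = -0.65; imaginary part = ±√791/(2×10) ≈ 1.4062. Poles: s = -0.65 ± 1.4062j.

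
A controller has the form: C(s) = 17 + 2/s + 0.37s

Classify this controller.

This is a Proportional-Integral-Derivative (PID) controller.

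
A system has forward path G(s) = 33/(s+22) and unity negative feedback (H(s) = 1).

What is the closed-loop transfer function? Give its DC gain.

T(s) = G/(1+GH) = [33/(s+22)] / [1 + 33/(s+22)] = 33/(s+22+33) = 33/(s+55). DC gain = 33/55 = 0.6.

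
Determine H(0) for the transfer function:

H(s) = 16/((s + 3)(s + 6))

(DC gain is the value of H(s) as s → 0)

DC gain = H(0) = 16/(3 × 6) = 16/18 = 0.8889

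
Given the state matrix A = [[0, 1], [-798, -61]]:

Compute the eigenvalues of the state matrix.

det(A - λI) = λ² - (-61)λ + 798 = (λ - (-42))(λ - (-19)). Eigenvalues: -42, -19.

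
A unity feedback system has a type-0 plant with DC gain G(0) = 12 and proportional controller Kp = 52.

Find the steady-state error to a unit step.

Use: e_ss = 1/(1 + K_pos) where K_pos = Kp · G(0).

K_pos = Kp · G(0) = 52 × 12 = 624. e_ss = 1/(1 + 624) = 0.0016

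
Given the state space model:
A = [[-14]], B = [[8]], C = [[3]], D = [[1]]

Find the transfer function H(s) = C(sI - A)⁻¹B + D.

(sI - A)⁻¹ = 1/(s + 14). H(s) = 3×8/(s + 14) + 1 = (s + 38)/(s + 14).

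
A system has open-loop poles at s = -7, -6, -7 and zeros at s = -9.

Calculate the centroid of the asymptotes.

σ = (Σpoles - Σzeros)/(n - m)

σ = (Σpoles - Σzeros)/(n - m) = (-20 - (-9))/(3 - 1) = -11/2 = -5.5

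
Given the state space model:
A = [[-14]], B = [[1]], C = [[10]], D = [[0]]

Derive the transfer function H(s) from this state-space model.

(sI - A)⁻¹ = 1/(s + 14). H(s) = 10 × 1/(s + 14) + 0 = 10/(s + 14).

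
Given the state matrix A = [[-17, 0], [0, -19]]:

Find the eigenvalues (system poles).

For diagonal matrix, eigenvalues are diagonal entries: λ₁ = -17, λ₂ = -19.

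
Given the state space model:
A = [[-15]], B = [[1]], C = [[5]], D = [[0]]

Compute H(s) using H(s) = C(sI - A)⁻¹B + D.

(sI - A)⁻¹ = 1/(s + 15). H(s) = 5 × 1/(s + 15) + 0 = 5/(s + 15).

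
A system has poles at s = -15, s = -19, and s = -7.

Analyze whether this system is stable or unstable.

All poles are in the left half-plane. System is stable.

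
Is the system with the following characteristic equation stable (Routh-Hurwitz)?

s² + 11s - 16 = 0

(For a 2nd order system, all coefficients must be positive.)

Coefficients: 1, 11, -16. c=-16 not positive, so system is unstable.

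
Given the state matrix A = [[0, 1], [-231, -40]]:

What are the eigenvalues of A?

det(A - λI) = λ² - (-40)λ + 231 = (λ - (-33))(λ - (-7)). Eigenvalues: -33, -7.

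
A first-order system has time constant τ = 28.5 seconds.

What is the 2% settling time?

For first-order system, 2% settling time ≈ 4τ = 4 × 28.5 = 114.0 s.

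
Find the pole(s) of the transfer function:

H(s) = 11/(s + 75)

Pole is where denominator = 0: s + 75 = 0, so s = -75.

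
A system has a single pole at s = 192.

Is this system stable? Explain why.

Pole at s = 192 is in the right half-plane. Unstable.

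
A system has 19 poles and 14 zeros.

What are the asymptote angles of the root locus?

n - m = 19 - 14 = 5. Angles: θk = (2k + 1)·180°/5 = 36°, 108°, 180°, 252°, 324°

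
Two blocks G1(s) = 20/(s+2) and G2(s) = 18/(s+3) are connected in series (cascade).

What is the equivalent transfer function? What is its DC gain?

Series: multiply transfer functions. G_eq = 20/(s+2) × 18/(s+3) = 360/((s+2)(s+3)). DC gain = 360/(2×3) = 60.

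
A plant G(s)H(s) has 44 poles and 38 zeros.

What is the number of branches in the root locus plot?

Root locus has n branches where n = number of poles = 44.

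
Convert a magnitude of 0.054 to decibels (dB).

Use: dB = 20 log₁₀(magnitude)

dB = 20 log₁₀(0.054) = -25.4 dB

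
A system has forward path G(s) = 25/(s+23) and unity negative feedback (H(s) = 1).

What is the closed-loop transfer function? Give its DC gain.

T(s) = G/(1+GH) = [25/(s+23)] / [1 + 25/(s+23)] = 25/(s+23+25) = 25/(s+48). DC gain = 25/48 = 0.5208.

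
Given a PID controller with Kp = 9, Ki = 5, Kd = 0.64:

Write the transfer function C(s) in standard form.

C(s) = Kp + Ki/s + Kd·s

Substituting values: C(s) = 9 + 5/s + 0.64s = (0.64s² + 9s + 5)/s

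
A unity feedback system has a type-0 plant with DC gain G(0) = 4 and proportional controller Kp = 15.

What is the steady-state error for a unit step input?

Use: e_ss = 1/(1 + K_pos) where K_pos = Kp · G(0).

K_pos = Kp · G(0) = 15 × 4 = 60. e_ss = 1/(1 + 60) = 0.0164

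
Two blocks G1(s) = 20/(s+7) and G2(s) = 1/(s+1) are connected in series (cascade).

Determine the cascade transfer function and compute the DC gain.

Series: multiply transfer functions. G_eq = 20/(s+7) × 1/(s+1) = 20/((s+7)(s+1)). DC gain = 20/(7×1) = 2.8571.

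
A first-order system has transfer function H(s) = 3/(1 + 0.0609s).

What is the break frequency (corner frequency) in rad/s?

Corner frequency = 1/τ = 1/0.0609 = 16.42 rad/s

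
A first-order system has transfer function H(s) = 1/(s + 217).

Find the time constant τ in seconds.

For H(s) = 1/(s + 1/τ), the pole is at -1/τ = -217, so τ = 1/217 = 0.0046 s.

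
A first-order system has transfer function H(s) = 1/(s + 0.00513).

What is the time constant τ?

For H(s) = 1/(s + 1/τ), the pole is at -1/τ = -0.00513, so τ = 1/0.00513 = 194.9 s.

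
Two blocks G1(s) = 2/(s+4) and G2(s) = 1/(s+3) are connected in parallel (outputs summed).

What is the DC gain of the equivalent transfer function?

Parallel: G_eq = G1 + G2. DC gain = G1(0) + G2(0) = 2/4 + 1/3 = 0.5 + 0.3333 = 0.8333.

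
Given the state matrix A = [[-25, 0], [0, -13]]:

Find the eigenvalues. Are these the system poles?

For diagonal matrix, eigenvalues are diagonal entries: λ₁ = -25, λ₂ = -13. Eigenvalues of A = system poles.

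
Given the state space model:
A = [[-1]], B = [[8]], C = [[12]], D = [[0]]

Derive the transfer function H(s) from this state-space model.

(sI - A)⁻¹ = 1/(s + 1). H(s) = 12 × 8/(s + 1) + 0 = 96/(s + 1).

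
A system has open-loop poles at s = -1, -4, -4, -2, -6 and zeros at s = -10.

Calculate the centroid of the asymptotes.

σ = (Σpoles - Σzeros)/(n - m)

σ = (Σpoles - Σzeros)/(n - m) = (-17 - (-10))/(5 - 1) = -7/4 = -1.75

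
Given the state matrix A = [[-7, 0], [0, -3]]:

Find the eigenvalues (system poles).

For diagonal matrix, eigenvalues are diagonal entries: λ₁ = -7, λ₂ = -3.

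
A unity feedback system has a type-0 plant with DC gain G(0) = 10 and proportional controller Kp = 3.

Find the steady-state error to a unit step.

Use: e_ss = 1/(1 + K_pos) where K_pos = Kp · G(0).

K_pos = Kp · G(0) = 3 × 10 = 30. e_ss = 1/(1 + 30) = 0.0323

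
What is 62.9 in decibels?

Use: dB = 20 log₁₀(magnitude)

dB = 20 log₁₀(62.9) = 36.0 dB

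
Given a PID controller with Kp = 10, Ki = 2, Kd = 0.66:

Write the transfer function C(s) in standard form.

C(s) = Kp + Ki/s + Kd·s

Substituting values: C(s) = 10 + 2/s + 0.66s = (0.66s² + 10s + 2)/s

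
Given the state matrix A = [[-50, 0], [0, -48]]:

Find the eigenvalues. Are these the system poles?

For diagonal matrix, eigenvalues are diagonal entries: λ₁ = -50, λ₂ = -48. Eigenvalues of A = system poles.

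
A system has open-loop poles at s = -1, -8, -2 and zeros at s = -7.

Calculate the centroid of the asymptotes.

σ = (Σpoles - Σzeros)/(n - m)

σ = (Σpoles - Σzeros)/(n - m) = (-11 - (-7))/(3 - 1) = -4/2 = -2.0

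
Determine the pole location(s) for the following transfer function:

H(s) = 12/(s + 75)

Pole is where denominator = 0: s + 75 = 0, so s = -75.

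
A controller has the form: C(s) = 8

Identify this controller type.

This is a Proportional (P) controller.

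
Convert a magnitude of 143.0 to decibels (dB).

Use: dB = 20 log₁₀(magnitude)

dB = 20 log₁₀(143.0) = 43.1 dB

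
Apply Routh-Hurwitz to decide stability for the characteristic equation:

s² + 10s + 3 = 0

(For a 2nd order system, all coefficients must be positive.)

Coefficients: 1, 10, 3. All positive, so system is stable.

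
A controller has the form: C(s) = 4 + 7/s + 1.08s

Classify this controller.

This is a Proportional-Integral-Derivative (PID) controller.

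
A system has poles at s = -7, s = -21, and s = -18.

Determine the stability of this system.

All poles are in the left half-plane. System is stable.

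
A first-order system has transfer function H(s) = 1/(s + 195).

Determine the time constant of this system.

For H(s) = 1/(s + 1/τ), the pole is at -1/τ = -195, so τ = 1/195 = 0.0051 s.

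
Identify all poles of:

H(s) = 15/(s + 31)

Pole is where denominator = 0: s + 31 = 0, so s = -31.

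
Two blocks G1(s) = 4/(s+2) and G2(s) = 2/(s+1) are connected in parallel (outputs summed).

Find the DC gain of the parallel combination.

Parallel: G_eq = G1 + G2. DC gain = G1(0) + G2(0) = 4/2 + 2/1 = 2 + 2 = 4.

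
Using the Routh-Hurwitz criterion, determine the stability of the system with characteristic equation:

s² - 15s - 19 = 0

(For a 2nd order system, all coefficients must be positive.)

Coefficients: 1, -15, -19. b=-15, c=-19 not positive, so system is unstable.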